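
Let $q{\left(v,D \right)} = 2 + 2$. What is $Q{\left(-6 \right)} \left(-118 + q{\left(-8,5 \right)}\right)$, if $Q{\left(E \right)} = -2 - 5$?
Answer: $798$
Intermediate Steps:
$Q{\left(E \right)} = -7$ ($Q{\left(E \right)} = -2 - 5 = -7$)
$q{\left(v,D \right)} = 4$
$Q{\left(-6 \right)} \left(-118 + q{\left(-8,5 \right)}\right) = - 7 \left(-118 + 4\right) = \left(-7\right) \left(-114\right) = 798$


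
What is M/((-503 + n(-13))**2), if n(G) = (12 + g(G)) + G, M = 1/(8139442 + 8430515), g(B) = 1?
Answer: 1/4192348250613 ≈ 2.3853e-13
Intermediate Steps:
M = 1/16569957 ≈ 6.0350e-8
n(G) = 13 + G (n(G) = (12 + 1) + G = 13 + G)
M/((-503 + n(-13))**2) = 1/(16569957*((-503 + (13 - 13))**2)) = 1/(16569957*((-503 + 0)**2)) = 1/(16569957*((-503)**2)) = (1/16569957)/253009 = (1/16569957)*(1/253009) = 1/4192348250613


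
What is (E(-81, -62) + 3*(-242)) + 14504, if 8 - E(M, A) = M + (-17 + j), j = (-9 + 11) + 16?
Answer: 13866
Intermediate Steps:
j = 18 (j = 2 + 16 = 18)
E(M, A) = 7 - M (E(M, A) = 8 - (M + (-17 + 18)) = 8 - (M + 1) = 8 - (1 + M) = 8 + (-1 - M) = 7 - M)
(E(-81, -62) + 3*(-242)) + 14504 = ((7 - 1*(-81)) + 3*(-242)) + 14504 = ((7 + 81) - 726) + 14504 = (88 - 726) + 14504 = -638 + 14504 = 13866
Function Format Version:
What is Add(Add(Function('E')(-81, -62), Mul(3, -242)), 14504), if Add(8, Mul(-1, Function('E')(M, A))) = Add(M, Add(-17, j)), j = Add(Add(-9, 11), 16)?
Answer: 13866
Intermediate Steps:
j = 18 (j = Add(2, 16) = 18)
Function('E')(M, A) = Add(7, Mul(-1, M)) (Function('E')(M, A) = Add(8, Mul(-1, Add(M, Add(-17, 18)))) = Add(8, Mul(-1, Add(M, 1))) = Add(8, Mul(-1, Add(1, M))) = Add(8, Add(-1, Mul(-1, M))) = Add(7, Mul(-1, M)))
Add(Add(Function('E')(-81, -62), Mul(3, -242)), 14504) = Add(Add(Add(7, Mul(-1, -81)), Mul(3, -242)), 14504) = Add(Add(Add(7, 81), -726), 14504) = Add(Add(88, -726), 14504) = Add(-638, 14504) = 13866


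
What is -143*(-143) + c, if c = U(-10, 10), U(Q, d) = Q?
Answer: 20439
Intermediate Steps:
c = -10
-143*(-143) + c = -143*(-143) - 10 = 20449 - 10 = 20439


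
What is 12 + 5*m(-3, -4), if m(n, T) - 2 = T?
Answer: 2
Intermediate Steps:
m(n, T) = 2 + T
12 + 5*m(-3, -4) = 12 + 5*(2 - 4) = 12 + 5*(-2) = 12 - 10 = 2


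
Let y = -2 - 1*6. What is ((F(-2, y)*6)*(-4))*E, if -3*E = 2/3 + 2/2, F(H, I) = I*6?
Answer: -640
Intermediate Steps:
y = -8 (y = -2 - 6 = -8)
F(H, I) = 6*I
E = -5/9 (E = -(2/3 + 2/2)/3 = -(2*(⅓) + 2*(½))/3 = -(⅔ + 1)/3 = -⅓*5/3 = -5/9 ≈ -0.55556)
((F(-2, y)*6)*(-4))*E = (((6*(-8))*6)*(-4))*(-5/9) = (-48*6*(-4))*(-5/9) = -288*(-4)*(-5/9) = 1152*(-5/9) = -640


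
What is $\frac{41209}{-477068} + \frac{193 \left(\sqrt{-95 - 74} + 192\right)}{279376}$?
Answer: $\frac{385339139}{8330084348} + \frac{2509 i}{279376} \approx 0.046259 + 0.0089807 i$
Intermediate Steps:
$\frac{41209}{-477068} + \frac{193 \left(\sqrt{-95 - 74} + 192\right)}{279376} = 41209 \left(- \frac{1}{477068}\right) + 193 \left(\sqrt{-169} + 192\right) \frac{1}{279376} = - \frac{41209}{477068} + 193 \left(13 i + 192\right) \frac{1}{279376} = - \frac{41209}{477068} + 193 \left(192 + 13 i\right) \frac{1}{279376} = - \frac{41209}{477068} + \left(37056 + 2509 i\right) \frac{1}{279376} = - \frac{41209}{477068} + \left(\frac{2316}{17461} + \frac{2509 i}{279376}\right) = \frac{385339139}{8330084348} + \frac{2509 i}{279376}$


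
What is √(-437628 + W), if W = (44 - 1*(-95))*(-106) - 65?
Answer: I*√452427 ≈ 672.63*I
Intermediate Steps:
W = -14799 (W = (44 + 95)*(-106) - 65 = 139*(-106) - 65 = -14734 - 65 = -14799)
√(-437628 + W) = √(-437628 - 14799) = √(-452427) = I*√452427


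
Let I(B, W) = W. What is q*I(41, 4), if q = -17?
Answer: -68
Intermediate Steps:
q*I(41, 4) = -17*4 = -68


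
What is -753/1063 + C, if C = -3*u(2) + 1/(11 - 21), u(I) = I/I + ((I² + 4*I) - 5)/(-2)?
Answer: 35566/5315 ≈ 6.6916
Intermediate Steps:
u(I) = 7/2 - 2*I - I²/2 (u(I) = 1 + (-5 + I² + 4*I)*(-½) = 1 + (5/2 - 2*I - I²/2) = 7/2 - 2*I - I²/2)
C = 37/5 (C = -3*(7/2 - 2*2 - ½*2²) + 1/(11 - 21) = -3*(7/2 - 4 - ½*4) + 1/(-10) = -3*(7/2 - 4 - 2) - ⅒ = -3*(-5/2) - ⅒ = 15/2 - ⅒ = 37/5 ≈ 7.4000)
-753/1063 + C = -753/1063 + 37/5 = 35566/5315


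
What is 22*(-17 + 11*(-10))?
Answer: -2794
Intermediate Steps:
22*(-17 + 11*(-10)) = 22*(-17 - 110) = 22*(-127) = -2794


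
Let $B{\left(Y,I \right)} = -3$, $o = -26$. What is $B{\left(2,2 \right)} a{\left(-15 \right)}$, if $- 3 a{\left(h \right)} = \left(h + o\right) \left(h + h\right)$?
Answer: $1230$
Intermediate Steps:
$a{\left(h \right)} = - \frac{2 h \left(-26 + h\right)}{3}$ ($a{\left(h \right)} = - \frac{\left(h - 26\right) \left(h + h\right)}{3} = - \frac{\left(-26 + h\right) 2 h}{3} = - \frac{2 h \left(-26 + h\right)}{3}$)
$B{\left(2,2 \right)} a{\left(-15 \right)} = - 3 \cdot \frac{2}{3} \left(-15\right) \left(26 - -15\right) = - 3 \cdot \frac{2}{3} \left(-15\right) \left(26 + 15\right) = - 3 \cdot \frac{2}{3} \left(-15\right) 41 = \left(-3\right) \left(-410\right) = 1230$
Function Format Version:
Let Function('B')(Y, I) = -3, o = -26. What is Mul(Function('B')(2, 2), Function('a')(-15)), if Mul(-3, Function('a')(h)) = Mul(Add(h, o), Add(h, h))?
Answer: 1230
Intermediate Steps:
Function('a')(h) = Mul(Rational(-2, 3), h, Add(-26, h)) (Function('a')(h) = Mul(Rational(-1, 3), Mul(Add(h, -26), Add(h, h))) = Mul(Rational(-1, 3), Mul(Add(-26, h), Mul(2, h))) = Mul(Rational(-1, 3), Mul(2, h, Add(-26, h))) = Mul(Rational(-2, 3), h, Add(-26, h)))
Mul(Function('B')(2, 2), Function('a')(-15)) = Mul(-3, Mul(Rational(2, 3), -15, Add(26, Mul(-1, -15)))) = Mul(-3, Mul(Rational(2, 3), -15, Add(26, 15))) = Mul(-3, Mul(Rational(2, 3), -15, 41)) = Mul(-3, -410) = 1230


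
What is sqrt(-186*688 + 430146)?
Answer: sqrt(302178) ≈ 549.71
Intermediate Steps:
sqrt(-186*688 + 430146) = sqrt(-127968 + 430146) = sqrt(302178)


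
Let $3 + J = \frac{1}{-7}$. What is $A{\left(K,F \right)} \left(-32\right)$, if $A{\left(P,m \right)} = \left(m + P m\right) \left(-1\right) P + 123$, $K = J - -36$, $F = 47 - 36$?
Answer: $\frac{18994656}{49} \approx 3.8765 \cdot 10^{5}$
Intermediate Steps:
$F = 11$
$J = - \frac{22}{7}$ ($J = -3 + \frac{1}{-7} = -3 - \frac{1}{7} = - \frac{22}{7} \approx -3.1429$)
$K = \frac{230}{7}$ ($K = - \frac{22}{7} - -36 = - \frac{22}{7} + 36 = \frac{230}{7} \approx 32.857$)
$A{\left(P,m \right)} = 123 + P \left(- m - P m\right)$ ($A{\left(P,m \right)} = \left(- m - P m\right) P + 123 = P \left(- m - P m\right) + 123 = 123 + P \left(- m - P m\right)$)
$A{\left(K,F \right)} \left(-32\right) = \left(123 - \frac{230}{7} \cdot 11 - 11 \left(\frac{230}{7}\right)^{2}\right) \left(-32\right) = \left(123 - \frac{2530}{7} - 11 \cdot \frac{52900}{49}\right) \left(-32\right) = \left(123 - \frac{2530}{7} - \frac{581900}{49}\right) \left(-32\right) = \left(- \frac{593583}{49}\right) \left(-32\right) = \frac{18994656}{49}$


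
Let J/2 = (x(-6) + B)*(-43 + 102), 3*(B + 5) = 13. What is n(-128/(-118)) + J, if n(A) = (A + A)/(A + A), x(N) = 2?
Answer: 475/3 ≈ 158.33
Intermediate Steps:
B = -⅔ (B = -5 + (⅓)*13 = -5 + 13/3 = -⅔ ≈ -0.66667)
n(A) = 1 (n(A) = (2*A)/((2*A)) = (2*A)*(1/(2*A)) = 1)
J = 472/3 (J = 2*((2 - ⅔)*(-43 + 102)) = 2*((4/3)*59) = 2*(236/3) = 472/3 ≈ 157.33)
n(-128/(-118)) + J = 1 + 472/3 = 475/3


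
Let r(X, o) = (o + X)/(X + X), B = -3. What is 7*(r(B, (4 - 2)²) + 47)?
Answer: 1967/6 ≈ 327.83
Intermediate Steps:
r(X, o) = (X + o)/(2*X) (r(X, o) = (X + o)/((2*X)) = (X + o)*(1/(2*X)) = (X + o)/(2*X))
7*(r(B, (4 - 2)²) + 47) = 7*((½)*(-3 + (4 - 2)²)/(-3) + 47) = 7*((½)*(-⅓)*(-3 + 2²) + 47) = 7*((½)*(-⅓)*(-3 + 4) + 47) = 7*((½)*(-⅓)*1 + 47) = 7*(-⅙ + 47) = 7*(281/6) = 1967/6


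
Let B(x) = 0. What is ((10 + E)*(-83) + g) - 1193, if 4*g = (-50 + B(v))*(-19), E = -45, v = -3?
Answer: 3899/2 ≈ 1949.5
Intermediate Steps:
g = 475/2 (g = ((-50 + 0)*(-19))/4 = (-50*(-19))/4 = (¼)*950 = 475/2 ≈ 237.50)
((10 + E)*(-83) + g) - 1193 = ((10 - 45)*(-83) + 475/2) - 1193 = (-35*(-83) + 475/2) - 1193 = (2905 + 475/2) - 1193 = 6285/2 - 1193 = 3899/2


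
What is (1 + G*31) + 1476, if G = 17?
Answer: 2004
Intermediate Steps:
(1 + G*31) + 1476 = (1 + 17*31) + 1476 = (1 + 527) + 1476 = 528 + 1476 = 2004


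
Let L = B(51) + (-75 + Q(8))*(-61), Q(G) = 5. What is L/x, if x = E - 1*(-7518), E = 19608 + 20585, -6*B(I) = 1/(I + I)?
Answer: 2613239/29199132 ≈ 0.089497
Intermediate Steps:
B(I) = -1/(12*I) (B(I) = -1/(6*(I + I)) = -1/(2*I)/6 = -1/(12*I))
E = 40193
L = 2613239/612 (L = -1/12/51 + (-75 + 5)*(-61) = -1/12*1/51 - 70*(-61) = -1/612 + 4270 = 2613239/612 ≈ 4270.0)
x = 47711 (x = 40193 - 1*(-7518) = 40193 + 7518 = 47711)
L/x = (2613239/612)/47711 = (2613239/612)*(1/47711) = 2613239/29199132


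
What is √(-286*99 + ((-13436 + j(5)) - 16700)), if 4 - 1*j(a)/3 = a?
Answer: I*√58453 ≈ 241.77*I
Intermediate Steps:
j(a) = 12 - 3*a
√(-286*99 + ((-13436 + j(5)) - 16700)) = √(-286*99 + ((-13436 + (12 - 3*5)) - 16700)) = √(-28314 + ((-13436 + (12 - 15)) - 16700)) = √(-28314 + ((-13436 - 3) - 16700)) = √(-28314 + (-13439 - 16700)) = √(-28314 - 30139) = √(-58453) = I*√58453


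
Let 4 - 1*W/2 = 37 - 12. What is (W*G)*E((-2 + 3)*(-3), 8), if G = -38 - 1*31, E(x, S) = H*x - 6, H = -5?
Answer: 26082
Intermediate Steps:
E(x, S) = -6 - 5*x (E(x, S) = -5*x - 6 = -6 - 5*x)
W = -42 (W = 8 - 2*(37 - 12) = 8 - 2*25 = 8 - 50 = -42)
G = -69 (G = -38 - 31 = -69)
(W*G)*E((-2 + 3)*(-3), 8) = (-42*(-69))*(-6 - 5*(-2 + 3)*(-3)) = 2898*(-6 - 5*(-3)) = 2898*(-6 + 15) = 2898*9 = 26082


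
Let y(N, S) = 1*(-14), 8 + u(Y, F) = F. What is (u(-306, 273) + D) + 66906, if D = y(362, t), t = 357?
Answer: 67157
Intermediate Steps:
u(Y, F) = -8 + F
y(N, S) = -14
D = -14
(u(-306, 273) + D) + 66906 = ((-8 + 273) - 14) + 66906 = (265 - 14) + 66906 = 251 + 66906 = 67157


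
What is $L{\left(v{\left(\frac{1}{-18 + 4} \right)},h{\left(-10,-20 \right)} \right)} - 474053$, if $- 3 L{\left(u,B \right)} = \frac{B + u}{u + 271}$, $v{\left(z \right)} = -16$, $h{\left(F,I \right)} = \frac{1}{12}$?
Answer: $- \frac{4351806349}{9180} \approx -4.7405 \cdot 10^{5}$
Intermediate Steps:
$h{\left(F,I \right)} = \frac{1}{12}$
$L{\left(u,B \right)} = - \frac{B + u}{3 \left(271 + u\right)}$ ($L{\left(u,B \right)} = - \frac{\left(B + u\right) \frac{1}{u + 271}}{3} = - \frac{\left(B + u\right) \frac{1}{271 + u}}{3} = - \frac{\frac{1}{271 + u} \left(B + u\right)}{3} = - \frac{B + u}{3 \left(271 + u\right)}$)
$L{\left(v{\left(\frac{1}{-18 + 4} \right)},h{\left(-10,-20 \right)} \right)} - 474053 = \frac{\left(-1\right) \frac{1}{12} - -16}{3 \left(271 - 16\right)} - 474053 = \frac{- \frac{1}{12} + 16}{3 \cdot 255} - 474053 = \frac{1}{3} \cdot \frac{1}{255} \cdot \frac{191}{12} - 474053 = \frac{191}{9180} - 474053 = - \frac{4351806349}{9180}$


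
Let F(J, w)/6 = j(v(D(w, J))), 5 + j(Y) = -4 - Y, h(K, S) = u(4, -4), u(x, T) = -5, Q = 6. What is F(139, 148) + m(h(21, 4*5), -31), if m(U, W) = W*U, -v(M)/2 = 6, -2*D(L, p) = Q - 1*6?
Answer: 173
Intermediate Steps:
D(L, p) = 0 (D(L, p) = -(6 - 1*6)/2 = -(6 - 6)/2 = -½*0 = 0)
v(M) = -12 (v(M) = -2*6 = -12)
h(K, S) = -5
j(Y) = -9 - Y (j(Y) = -5 + (-4 - Y) = -9 - Y)
F(J, w) = 18 (F(J, w) = 6*(-9 - 1*(-12)) = 6*(-9 + 12) = 6*3 = 18)
m(U, W) = U*W
F(139, 148) + m(h(21, 4*5), -31) = 18 - 5*(-31) = 18 + 155 = 173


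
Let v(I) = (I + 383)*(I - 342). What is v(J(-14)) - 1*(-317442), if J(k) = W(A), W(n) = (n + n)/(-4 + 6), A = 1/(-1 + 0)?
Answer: 186416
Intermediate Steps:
A = -1 (A = 1/(-1) = -1)
W(n) = n (W(n) = (2*n)/2 = (2*n)*(½) = n)
J(k) = -1
v(I) = (-342 + I)*(383 + I) (v(I) = (383 + I)*(-342 + I) = (-342 + I)*(383 + I))
v(J(-14)) - 1*(-317442) = (-130986 + (-1)² + 41*(-1)) - 1*(-317442) = (-130986 + 1 - 41) + 317442 = -131026 + 317442 = 186416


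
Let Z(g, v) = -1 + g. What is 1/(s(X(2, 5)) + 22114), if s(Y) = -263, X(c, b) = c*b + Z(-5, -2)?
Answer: 1/21851 ≈ 4.5764e-5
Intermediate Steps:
X(c, b) = -6 + b*c (X(c, b) = c*b + (-1 - 5) = b*c - 6 = -6 + b*c)
1/(s(X(2, 5)) + 22114) = 1/(-263 + 22114) = 1/21851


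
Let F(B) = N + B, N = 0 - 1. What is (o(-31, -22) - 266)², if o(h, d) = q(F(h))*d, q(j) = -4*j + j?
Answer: 5654884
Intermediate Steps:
N = -1
F(B) = -1 + B
q(j) = -3*j
o(h, d) = d*(3 - 3*h) (o(h, d) = (-3*(-1 + h))*d = (3 - 3*h)*d = d*(3 - 3*h))
(o(-31, -22) - 266)² = (3*(-22)*(1 - 1*(-31)) - 266)² = (3*(-22)*(1 + 31) - 266)² = (3*(-22)*32 - 266)² = (-2112 - 266)² = (-2378)² = 5654884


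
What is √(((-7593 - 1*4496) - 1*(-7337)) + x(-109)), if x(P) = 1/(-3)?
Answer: I*√42771/3 ≈ 68.937*I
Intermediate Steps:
x(P) = -⅓
√(((-7593 - 1*4496) - 1*(-7337)) + x(-109)) = √(((-7593 - 1*4496) - 1*(-7337)) - ⅓) = √(((-7593 - 4496) + 7337) - ⅓) = √((-12089 + 7337) - ⅓) = √(-4752 - ⅓) = √(-14257/3) = I*√42771/3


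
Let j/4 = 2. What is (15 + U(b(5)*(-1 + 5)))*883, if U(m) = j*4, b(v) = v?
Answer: 41501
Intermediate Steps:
j = 8 (j = 4*2 = 8)
U(m) = 32 (U(m) = 8*4 = 32)
(15 + U(b(5)*(-1 + 5)))*883 = (15 + 32)*883 = 47*883 = 41501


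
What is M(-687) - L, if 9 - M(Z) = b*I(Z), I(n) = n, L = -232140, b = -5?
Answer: 228714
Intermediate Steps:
M(Z) = 9 + 5*Z (M(Z) = 9 - (-5)*Z = 9 + 5*Z)
M(-687) - L = (9 + 5*(-687)) - 1*(-232140) = (9 - 3435) + 232140 = -3426 + 232140 = 228714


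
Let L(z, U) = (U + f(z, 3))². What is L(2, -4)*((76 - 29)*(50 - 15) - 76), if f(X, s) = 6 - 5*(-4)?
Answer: 759396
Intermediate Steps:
f(X, s) = 26 (f(X, s) = 6 + 20 = 26)
L(z, U) = (26 + U)² (L(z, U) = (U + 26)² = (26 + U)²)
L(2, -4)*((76 - 29)*(50 - 15) - 76) = (26 - 4)²*((76 - 29)*(50 - 15) - 76) = 22²*(47*35 - 76) = 484*(1645 - 76) = 484*1569 = 759396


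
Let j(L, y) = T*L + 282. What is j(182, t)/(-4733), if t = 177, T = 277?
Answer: -50696/4733 ≈ -10.711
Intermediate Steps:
j(L, y) = 282 + 277*L (j(L, y) = 277*L + 282 = 282 + 277*L)
j(182, t)/(-4733) = (282 + 277*182)/(-4733) = (282 + 50414)*(-1/4733) = 50696*(-1/4733) = -50696/4733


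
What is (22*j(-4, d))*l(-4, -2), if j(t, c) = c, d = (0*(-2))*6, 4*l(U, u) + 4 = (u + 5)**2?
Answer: 0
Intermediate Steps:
l(U, u) = -1 + (5 + u)**2/4 (l(U, u) = -1 + (u + 5)**2/4 = -1 + (5 + u)**2/4)
d = 0 (d = 0*6 = 0)
(22*j(-4, d))*l(-4, -2) = (22*0)*(-1 + (5 - 2)**2/4) = 0*(-1 + (1/4)*3**2) = 0*(-1 + (1/4)*9) = 0*(-1 + 9/4) = 0*(5/4) = 0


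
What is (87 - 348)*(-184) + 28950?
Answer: 76974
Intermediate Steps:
(87 - 348)*(-184) + 28950 = -261*(-184) + 28950 = 48024 + 28950 = 76974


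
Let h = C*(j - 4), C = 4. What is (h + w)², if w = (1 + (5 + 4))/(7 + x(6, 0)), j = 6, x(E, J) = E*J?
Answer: 4356/49 ≈ 88.898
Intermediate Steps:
h = 8 (h = 4*(6 - 4) = 4*2 = 8)
w = 10/7 (w = (1 + (5 + 4))/(7 + 6*0) = (1 + 9)/(7 + 0) = 10/7 ≈ 1.4286)
(h + w)² = (8 + 10/7)² = (66/7)² = 4356/49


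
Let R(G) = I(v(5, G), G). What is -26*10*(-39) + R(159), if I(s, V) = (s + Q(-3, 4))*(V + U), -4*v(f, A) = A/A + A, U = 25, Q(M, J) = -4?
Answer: 2044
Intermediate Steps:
v(f, A) = -1/4 - A/4 (v(f, A) = -(A/A + A)/4 = -(1 + A)/4 = -1/4 - A/4)
I(s, V) = (-4 + s)*(25 + V) (I(s, V) = (s - 4)*(V + 25) = (-4 + s)*(25 + V))
R(G) = -425/4 - 41*G/4 + G*(-1/4 - G/4) (R(G) = -100 - 4*G + 25*(-1/4 - G/4) + G*(-1/4 - G/4) = -100 - 4*G + (-25/4 - 25*G/4) + G*(-1/4 - G/4) = -425/4 - 41*G/4 + G*(-1/4 - G/4))
-26*10*(-39) + R(159) = -26*10*(-39) + (-425/4 - 21/2*159 - 1/4*159**2) = -260*(-39) + (-425/4 - 3339/2 - 1/4*25281) = 10140 + (-425/4 - 3339/2 - 25281/4) = 10140 - 8096 = 2044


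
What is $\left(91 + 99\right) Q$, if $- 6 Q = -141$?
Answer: $4465$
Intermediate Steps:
$Q = \frac{47}{2}$ ($Q = \left(- \frac{1}{6}\right) \left(-141\right) = \frac{47}{2} \approx 23.5$)
$\left(91 + 99\right) Q = \left(91 + 99\right) \frac{47}{2} = 190 \cdot \frac{47}{2} = 4465$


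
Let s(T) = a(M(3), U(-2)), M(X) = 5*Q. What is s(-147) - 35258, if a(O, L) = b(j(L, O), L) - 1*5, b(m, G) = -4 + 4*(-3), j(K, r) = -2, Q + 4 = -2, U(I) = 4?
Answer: -35279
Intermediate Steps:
Q = -6 (Q = -4 - 2 = -6)
M(X) = -30 (M(X) = 5*(-6) = -30)
b(m, G) = -16 (b(m, G) = -4 - 12 = -16)
a(O, L) = -21 (a(O, L) = -16 - 1*5 = -16 - 5 = -21)
s(T) = -21
s(-147) - 35258 = -21 - 35258 = -35279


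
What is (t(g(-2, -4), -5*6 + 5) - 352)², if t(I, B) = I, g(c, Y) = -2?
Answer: 125316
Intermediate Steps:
(t(g(-2, -4), -5*6 + 5) - 352)² = (-2 - 352)² = (-354)² = 125316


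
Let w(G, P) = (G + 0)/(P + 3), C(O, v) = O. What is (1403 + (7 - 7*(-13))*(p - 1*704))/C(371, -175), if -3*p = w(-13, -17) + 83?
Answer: -210992/1113 ≈ -189.57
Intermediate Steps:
w(G, P) = G/(3 + P)
p = -1175/42 (p = -(-13/(3 - 17) + 83)/3 = -(-13/(-14) + 83)/3 = -(-13*(-1/14) + 83)/3 = -(13/14 + 83)/3 = -⅓*1175/14 = -1175/42 ≈ -27.976)
(1403 + (7 - 7*(-13))*(p - 1*704))/C(371, -175) = (1403 + (7 - 7*(-13))*(-1175/42 - 1*704))/371 = (1403 + (7 + 91)*(-1175/42 - 704))*(1/371) = (1403 + 98*(-30743/42))*(1/371) = (1403 - 215201/3)*(1/371) = -210992/3*1/371 = -210992/1113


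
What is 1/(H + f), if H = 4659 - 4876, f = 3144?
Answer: 1/2927 ≈ 0.00034165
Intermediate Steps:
H = -217
1/(H + f) = 1/(-217 + 3144) = 1/2927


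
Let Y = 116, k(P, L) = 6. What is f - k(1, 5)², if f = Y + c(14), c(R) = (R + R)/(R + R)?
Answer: 81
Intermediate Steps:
c(R) = 1 (c(R) = (2*R)/((2*R)) = (2*R)*(1/(2*R)) = 1)
f = 117 (f = 116 + 1 = 117)
f - k(1, 5)² = 117 - 1*6² = 117 - 1*36 = 117 - 36 = 81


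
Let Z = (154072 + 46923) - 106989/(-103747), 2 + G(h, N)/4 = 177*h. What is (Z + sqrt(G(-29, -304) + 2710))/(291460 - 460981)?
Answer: -20852735254/17587295187 - I*sqrt(17830)/169521 ≈ -1.1857 - 0.00078768*I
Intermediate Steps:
G(h, N) = -8 + 708*h (G(h, N) = -8 + 4*(177*h) = -8 + 708*h)
Z = 20852735254/103747 (Z = 200995 - 106989*(-1/103747) = 200995 + 106989/103747 = 20852735254/103747 ≈ 2.0100e+5)
(Z + sqrt(G(-29, -304) + 2710))/(291460 - 460981) = (20852735254/103747 + sqrt((-8 + 708*(-29)) + 2710))/(291460 - 460981) = (20852735254/103747 + sqrt((-8 - 20532) + 2710))/(-169521) = (20852735254/103747 + sqrt(-20540 + 2710))*(-1/169521) = (20852735254/103747 + sqrt(-17830))*(-1/169521) = (20852735254/103747 + I*sqrt(17830))*(-1/169521) = -20852735254/17587295187 - I*sqrt(17830)/169521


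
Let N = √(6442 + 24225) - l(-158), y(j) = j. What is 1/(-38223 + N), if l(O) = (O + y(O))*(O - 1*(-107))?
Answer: -54339/2952696254 - √30667/2952696254 ≈ -1.8462e-5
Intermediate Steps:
l(O) = 2*O*(107 + O) (l(O) = (O + O)*(O - 1*(-107)) = (2*O)*(O + 107) = (2*O)*(107 + O) = 2*O*(107 + O))
N = -16116 + √30667 (N = √(6442 + 24225) - 2*(-158)*(107 - 158) = √30667 - 2*(-158)*(-51) = √30667 - 1*16116 = √30667 - 16116 = -16116 + √30667 ≈ -15941.)
1/(-38223 + N) = 1/(-38223 + (-16116 + √30667)) = 1/(-54339 + √30667)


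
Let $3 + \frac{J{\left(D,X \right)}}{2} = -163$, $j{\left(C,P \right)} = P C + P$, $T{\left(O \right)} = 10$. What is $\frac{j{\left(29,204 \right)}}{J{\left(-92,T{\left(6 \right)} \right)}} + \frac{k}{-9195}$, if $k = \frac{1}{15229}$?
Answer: $- \frac{214246902233}{11622544365} \approx -18.434$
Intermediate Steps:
$k = \frac{1}{15229} \approx 6.5664 \cdot 10^{-5}$
$j{\left(C,P \right)} = P + C P$ ($j{\left(C,P \right)} = C P + P = P + C P$)
$J{\left(D,X \right)} = -332$ ($J{\left(D,X \right)} = -6 + 2 \left(-163\right) = -6 - 326 = -332$)
$\frac{j{\left(29,204 \right)}}{J{\left(-92,T{\left(6 \right)} \right)}} + \frac{k}{-9195} = \frac{204 \left(1 + 29\right)}{-332} + \frac{1}{15229 \left(-9195\right)} = 204 \cdot 30 \left(- \frac{1}{332}\right) + \frac{1}{15229} \left(- \frac{1}{9195}\right) = 6120 \left(- \frac{1}{332}\right) - \frac{1}{140030655} = - \frac{1530}{83} - \frac{1}{140030655} = - \frac{214246902233}{11622544365}$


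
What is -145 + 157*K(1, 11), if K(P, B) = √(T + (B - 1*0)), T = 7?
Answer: -145 + 471*√2 ≈ 521.09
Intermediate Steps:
K(P, B) = √(7 + B) (K(P, B) = √(7 + (B - 1*0)) = √(7 + (B + 0)) = √(7 + B))
-145 + 157*K(1, 11) = -145 + 157*√(7 + 11) = -145 + 157*√18 = -145 + 157*(3*√2) = -145 + 471*√2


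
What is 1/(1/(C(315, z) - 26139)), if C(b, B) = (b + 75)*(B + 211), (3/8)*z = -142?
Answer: -91529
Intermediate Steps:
z = -1136/3 (z = (8/3)*(-142) = -1136/3 ≈ -378.67)
C(b, B) = (75 + b)*(211 + B)
1/(1/(C(315, z) - 26139)) = 1/(1/((15825 + 75*(-1136/3) + 211*315 - 1136/3*315) - 26139)) = 1/(1/((15825 - 28400 + 66465 - 119280) - 26139)) = 1/(1/(-65390 - 26139)) = 1/(1/(-91529)) = 1/(-1/91529) = -91529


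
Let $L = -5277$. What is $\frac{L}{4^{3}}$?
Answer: $- \frac{5277}{64} \approx -82.453$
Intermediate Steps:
$\frac{L}{4^{3}} = - \frac{5277}{4^{3}} = - \frac{5277}{64}$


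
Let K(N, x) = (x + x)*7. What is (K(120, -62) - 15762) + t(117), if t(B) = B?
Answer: -16513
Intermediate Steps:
K(N, x) = 14*x (K(N, x) = (2*x)*7 = 14*x)
(K(120, -62) - 15762) + t(117) = (14*(-62) - 15762) + 117 = (-868 - 15762) + 117 = -16630 + 117 = -16513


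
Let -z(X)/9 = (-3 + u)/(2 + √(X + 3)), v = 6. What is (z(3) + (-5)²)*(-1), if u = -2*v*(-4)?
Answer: -430 + 405*√6/2 ≈ 66.022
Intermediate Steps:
u = 48 (u = -2*6*(-4) = -12*(-4) = 48)
z(X) = -405/(2 + √(3 + X)) (z(X) = -9*(-3 + 48)/(2 + √(X + 3)) = -405/(2 + √(3 + X)))
(z(3) + (-5)²)*(-1) = (-405/(2 + √(3 + 3)) + (-5)²)*(-1) = (-405/(2 + √6) + 25)*(-1) = (25 - 405/(2 + √6))*(-1) = -25 + 405/(2 + √6)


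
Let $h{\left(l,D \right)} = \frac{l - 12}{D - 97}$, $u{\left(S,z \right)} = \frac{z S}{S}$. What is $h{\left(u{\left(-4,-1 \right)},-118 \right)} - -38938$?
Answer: $\frac{8371683}{215} \approx 38938.0$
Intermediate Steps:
$u{\left(S,z \right)} = z$ ($u{\left(S,z \right)} = \frac{S z}{S} = z$)
$h{\left(l,D \right)} = \frac{-12 + l}{-97 + D}$
$h{\left(u{\left(-4,-1 \right)},-118 \right)} - -38938 = \frac{-12 - 1}{-97 - 118} - -38938 = \frac{1}{-215} \left(-13\right) + 38938 = \left(- \frac{1}{215}\right) \left(-13\right) + 38938 = \frac{13}{215} + 38938 = \frac{8371683}{215}$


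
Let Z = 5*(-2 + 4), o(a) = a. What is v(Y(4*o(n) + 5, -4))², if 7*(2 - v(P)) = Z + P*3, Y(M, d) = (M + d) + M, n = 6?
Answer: 24964/49 ≈ 509.47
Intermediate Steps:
Z = 10 (Z = 5*2 = 10)
Y(M, d) = d + 2*M
v(P) = 4/7 - 3*P/7 (v(P) = 2 - (10 + P*3)/7 = 2 - (10 + 3*P)/7 = 2 + (-10/7 - 3*P/7) = 4/7 - 3*P/7)
v(Y(4*o(n) + 5, -4))² = (4/7 - 3*(-4 + 2*(4*6 + 5))/7)² = (4/7 - 3*(-4 + 2*(24 + 5))/7)² = (4/7 - 3*(-4 + 2*29)/7)² = (4/7 - 3*(-4 + 58)/7)² = (4/7 - 3/7*54)² = (4/7 - 162/7)² = (-158/7)² = 24964/49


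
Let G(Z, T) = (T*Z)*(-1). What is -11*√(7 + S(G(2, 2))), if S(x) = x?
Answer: -11*√3 ≈ -19.053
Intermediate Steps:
G(Z, T) = -T*Z
-11*√(7 + S(G(2, 2))) = -11*√(7 - 1*2*2) = -11*√(7 - 4) = -11*√3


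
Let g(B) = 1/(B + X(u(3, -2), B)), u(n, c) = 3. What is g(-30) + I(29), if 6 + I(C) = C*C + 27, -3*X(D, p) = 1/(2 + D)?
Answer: 388747/451 ≈ 861.97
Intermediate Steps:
X(D, p) = -1/(3*(2 + D))
I(C) = 21 + C**2 (I(C) = -6 + (C*C + 27) = -6 + (C**2 + 27) = -6 + (27 + C**2) = 21 + C**2)
g(B) = 1/(-1/15 + B) (g(B) = 1/(B - 1/(6 + 3*3)) = 1/(B - 1/(6 + 9)) = 1/(B - 1/15) = 1/(-1/15 + B))
g(-30) + I(29) = 15/(-1 + 15*(-30)) + (21 + 29**2) = 15/(-1 - 450) + (21 + 841) = 15/(-451) + 862 = 15*(-1/451) + 862 = -15/451 + 862 = 388747/451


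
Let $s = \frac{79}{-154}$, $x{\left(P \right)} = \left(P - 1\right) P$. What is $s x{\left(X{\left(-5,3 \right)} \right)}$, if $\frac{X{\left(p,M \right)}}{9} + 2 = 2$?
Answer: $0$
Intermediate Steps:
$X{\left(p,M \right)} = 0$ ($X{\left(p,M \right)} = -18 + 9 \cdot 2 = -18 + 18 = 0$)
$x{\left(P \right)} = P \left(-1 + P\right)$ ($x{\left(P \right)} = \left(-1 + P\right) P = P \left(-1 + P\right)$)
$s = - \frac{79}{154}$ ($s = 79 \left(- \frac{1}{154}\right) = - \frac{79}{154} \approx -0.51299$)
$s x{\left(X{\left(-5,3 \right)} \right)} = - \frac{79 \cdot 0 \left(-1 + 0\right)}{154} = - \frac{79 \cdot 0 \left(-1\right)}{154} = \left(- \frac{79}{154}\right) 0 = 0$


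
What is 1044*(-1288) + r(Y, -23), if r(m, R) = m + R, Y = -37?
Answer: -1344732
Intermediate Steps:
r(m, R) = R + m
1044*(-1288) + r(Y, -23) = 1044*(-1288) + (-23 - 37) = -1344672 - 60 = -1344732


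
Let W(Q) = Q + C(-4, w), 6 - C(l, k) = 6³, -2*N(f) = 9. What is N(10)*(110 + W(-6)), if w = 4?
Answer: 477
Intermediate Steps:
N(f) = -9/2 (N(f) = -½*9 = -9/2)
C(l, k) = -210 (C(l, k) = 6 - 1*6³ = 6 - 1*216 = 6 - 216 = -210)
W(Q) = -210 + Q (W(Q) = Q - 210 = -210 + Q)
N(10)*(110 + W(-6)) = -9*(110 + (-210 - 6))/2 = -9*(110 - 216)/2 = -9/2*(-106) = 477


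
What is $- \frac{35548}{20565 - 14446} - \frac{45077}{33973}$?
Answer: $- \frac{1483498367}{207880787} \approx -7.1363$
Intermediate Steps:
$- \frac{35548}{20565 - 14446} - \frac{45077}{33973} = - \frac{35548}{6119} - \frac{45077}{33973} = - \frac{1483498367}{207880787}$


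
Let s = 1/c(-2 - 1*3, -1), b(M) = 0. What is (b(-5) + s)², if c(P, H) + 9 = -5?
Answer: 1/196 ≈ 0.0051020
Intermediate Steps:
c(P, H) = -14 (c(P, H) = -9 - 5 = -14)
s = -1/14 (s = 1/(-14) = -1/14 ≈ -0.071429)
(b(-5) + s)² = (0 - 1/14)² = (-1/14)² = 1/196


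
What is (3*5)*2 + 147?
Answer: 177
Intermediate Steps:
(3*5)*2 + 147 = 15*2 + 147 = 30 + 147 = 177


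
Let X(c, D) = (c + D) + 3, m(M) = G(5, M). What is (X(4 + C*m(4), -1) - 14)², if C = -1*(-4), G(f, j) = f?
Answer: 144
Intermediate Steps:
m(M) = 5
C = 4
X(c, D) = 3 + D + c (X(c, D) = (D + c) + 3 = 3 + D + c)
(X(4 + C*m(4), -1) - 14)² = ((3 - 1 + (4 + 4*5)) - 14)² = ((3 - 1 + (4 + 20)) - 14)² = ((3 - 1 + 24) - 14)² = (26 - 14)² = 12² = 144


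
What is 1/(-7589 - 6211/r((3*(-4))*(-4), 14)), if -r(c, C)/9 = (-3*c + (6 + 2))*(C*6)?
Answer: -102816/780276835 ≈ -0.00013177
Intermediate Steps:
r(c, C) = -54*C*(8 - 3*c) (r(c, C) = -9*(-3*c + (6 + 2))*C*6 = -9*(-3*c + 8)*6*C = -9*(8 - 3*c)*6*C = -54*C*(8 - 3*c))
1/(-7589 - 6211/r((3*(-4))*(-4), 14)) = 1/(-7589 - 6211*1/(756*(-8 + 3*((3*(-4))*(-4))))) = 1/(-7589 - 6211*1/(756*(-8 + 3*(-12*(-4))))) = 1/(-7589 - 6211*1/(756*(-8 + 3*48))) = 1/(-7589 - 6211*1/(756*(-8 + 144))) = 1/(-7589 - 6211/(54*14*136)) = 1/(-7589 - 6211/102816) = 1/(-780276835/102816) = -102816/780276835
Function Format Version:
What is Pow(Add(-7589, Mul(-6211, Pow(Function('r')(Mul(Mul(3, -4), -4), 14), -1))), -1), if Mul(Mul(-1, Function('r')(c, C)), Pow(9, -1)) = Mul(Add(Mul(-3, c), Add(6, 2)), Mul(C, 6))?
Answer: Rational(-102816, 780276835) ≈ -0.00013177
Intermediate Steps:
Function('r')(c, C) = Mul(-54, C, Add(8, Mul(-3, c))) (Function('r')(c, C) = Mul(-9, Mul(Add(Mul(-3, c), Add(6, 2)), Mul(C, 6))) = Mul(-9, Mul(Add(Mul(-3, c), 8), Mul(6, C))) = Mul(-9, Mul(Add(8, Mul(-3, c)), Mul(6, C))) = Mul(-9, Mul(6, C, Add(8, Mul(-3, c)))) = Mul(-54, C, Add(8, Mul(-3, c))))
Pow(Add(-7589, Mul(-6211, Pow(Function('r')(Mul(Mul(3, -4), -4), 14), -1))), -1) = Pow(Add(-7589, Mul(-6211, Pow(Mul(54, 14, Add(-8, Mul(3, Mul(Mul(3, -4), -4)))), -1))), -1) = Pow(Add(-7589, Mul(-6211, Pow(Mul(54, 14, Add(-8, Mul(3, Mul(-12, -4)))), -1))), -1) = Pow(Add(-7589, Mul(-6211, Pow(Mul(54, 14, Add(-8, Mul(3, 48))), -1))), -1) = Pow(Add(-7589, Mul(-6211, Pow(Mul(54, 14, Add(-8, 144)), -1))), -1) = Pow(Add(-7589, Mul(-6211, Pow(Mul(54, 14, 136), -1))), -1) = Pow(Add(-7589, Mul(-6211, Pow(102816, -1))), -1) = Pow(Add(-7589, Mul(-6211, Rational(1, 102816))), -1) = Pow(Add(-7589, Rational(-6211, 102816)), -1) = Pow(Rational(-780276835, 102816), -1) = Rational(-102816, 780276835)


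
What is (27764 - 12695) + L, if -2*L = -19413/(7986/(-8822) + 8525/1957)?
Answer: 96852230133/5416268 ≈ 17882.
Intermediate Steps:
L = 15234487641/5416268 (L = -(-19413)/(2*(7986/(-8822) + 8525/1957)) = -(-19413)/(2*(7986*(-1/8822) + 8525*(1/1957))) = -(-19413)/(2*(-363/401 + 8525/1957)) = -(-19413)/(2*2708134/784757) = -(-19413)*784757/(2*2708134) = -1/2*(-15234487641/2708134) = 15234487641/5416268 ≈ 2812.7)
(27764 - 12695) + L = (27764 - 12695) + 15234487641/5416268 = 15069 + 15234487641/5416268 = 96852230133/5416268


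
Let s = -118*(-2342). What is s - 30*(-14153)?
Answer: 700946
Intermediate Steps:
s = 276356
s - 30*(-14153) = 276356 - 30*(-14153) = 276356 - 1*(-424590) = 276356 + 424590 = 700946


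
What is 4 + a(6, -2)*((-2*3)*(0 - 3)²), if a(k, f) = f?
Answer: 112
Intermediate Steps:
4 + a(6, -2)*((-2*3)*(0 - 3)²) = 4 - 2*(-2*3)*(0 - 3)² = 4 - (-12)*(-3)² = 4 - (-12)*9 = 4 - 2*(-54) = 4 + 108 = 112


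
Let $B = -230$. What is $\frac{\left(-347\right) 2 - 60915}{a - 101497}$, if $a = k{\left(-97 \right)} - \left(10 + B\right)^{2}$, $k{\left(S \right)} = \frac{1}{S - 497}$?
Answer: $\frac{36595746}{89038819} \approx 0.41101$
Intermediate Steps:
$k{\left(S \right)} = \frac{1}{-497 + S}$
$a = - \frac{28749601}{594}$ ($a = \frac{1}{-497 - 97} - \left(10 - 230\right)^{2} = \frac{1}{-594} - \left(-220\right)^{2} = - \frac{1}{594} - 48400 = - \frac{28749601}{594} \approx -48400.0$)
$\frac{\left(-347\right) 2 - 60915}{a - 101497} = \frac{\left(-347\right) 2 - 60915}{- \frac{28749601}{594} - 101497} = \frac{-694 - 60915}{- \frac{89038819}{594}} = \left(-61609\right) \left(- \frac{594}{89038819}\right) = \frac{36595746}{89038819}$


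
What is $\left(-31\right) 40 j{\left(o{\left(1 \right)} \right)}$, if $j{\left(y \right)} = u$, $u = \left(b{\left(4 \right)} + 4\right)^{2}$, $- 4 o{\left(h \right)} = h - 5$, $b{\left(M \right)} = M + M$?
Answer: $-178560$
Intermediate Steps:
$b{\left(M \right)} = 2 M$
$o{\left(h \right)} = \frac{5}{4} - \frac{h}{4}$ ($o{\left(h \right)} = - \frac{h - 5}{4} = - \frac{-5 + h}{4} = \frac{5}{4} - \frac{h}{4}$)
$u = 144$ ($u = \left(2 \cdot 4 + 4\right)^{2} = \left(8 + 4\right)^{2} = 12^{2} = 144$)
$j{\left(y \right)} = 144$
$\left(-31\right) 40 j{\left(o{\left(1 \right)} \right)} = \left(-31\right) 40 \cdot 144 = \left(-1240\right) 144 = -178560$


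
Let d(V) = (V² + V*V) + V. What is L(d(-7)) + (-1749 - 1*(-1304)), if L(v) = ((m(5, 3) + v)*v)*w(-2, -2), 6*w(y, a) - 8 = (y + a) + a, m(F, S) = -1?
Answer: 2285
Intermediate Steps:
d(V) = V + 2*V² (d(V) = (V² + V²) + V = 2*V² + V = V + 2*V²)
w(y, a) = 4/3 + a/3 + y/6 (w(y, a) = 4/3 + ((y + a) + a)/6 = 4/3 + ((a + y) + a)/6 = 4/3 + (y + 2*a)/6 = 4/3 + (a/3 + y/6) = 4/3 + a/3 + y/6)
L(v) = v*(-1 + v)/3 (L(v) = ((-1 + v)*v)*(4/3 + (⅓)*(-2) + (⅙)*(-2)) = (v*(-1 + v))*(4/3 - ⅔ - ⅓) = (v*(-1 + v))*(⅓) = v*(-1 + v)/3)
L(d(-7)) + (-1749 - 1*(-1304)) = (-7*(1 + 2*(-7)))*(-1 - 7*(1 + 2*(-7)))/3 + (-1749 - 1*(-1304)) = (-7*(1 - 14))*(-1 - 7*(1 - 14))/3 + (-1749 + 1304) = (-7*(-13))*(-1 - 7*(-13))/3 - 445 = (⅓)*91*(-1 + 91) - 445 = (⅓)*91*90 - 445 = 2730 - 445 = 2285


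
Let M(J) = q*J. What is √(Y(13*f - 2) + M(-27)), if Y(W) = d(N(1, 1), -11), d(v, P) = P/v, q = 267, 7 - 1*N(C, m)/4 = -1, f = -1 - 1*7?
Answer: I*√461398/8 ≈ 84.908*I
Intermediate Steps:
f = -8 (f = -1 - 7 = -8)
N(C, m) = 32 (N(C, m) = 28 - 4*(-1) = 28 + 4 = 32)
Y(W) = -11/32
M(J) = 267*J
√(Y(13*f - 2) + M(-27)) = √(-11/32 + 267*(-27)) = √(-11/32 - 7209) = √(-230699/32) = I*√461398/8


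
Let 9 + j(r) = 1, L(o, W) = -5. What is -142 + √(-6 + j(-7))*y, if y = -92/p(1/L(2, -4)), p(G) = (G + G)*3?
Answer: -142 + 230*I*√14/3 ≈ -142.0 + 286.86*I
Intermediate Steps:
j(r) = -8 (j(r) = -9 + 1 = -8)
p(G) = 6*G (p(G) = (2*G)*3 = 6*G)
y = 230/3 (y = -92/(6/(-5)) = -92/(6*(-⅕)) = -92/(-6/5) = -92*(-⅚) = 230/3 ≈ 76.667)
-142 + √(-6 + j(-7))*y = -142 + √(-6 - 8)*(230/3) = -142 + √(-14)*(230/3) = -142 + (I*√14)*(230/3) = -142 + 230*I*√14/3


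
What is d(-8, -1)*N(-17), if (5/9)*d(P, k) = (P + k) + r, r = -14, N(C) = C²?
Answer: -59823/5 ≈ -11965.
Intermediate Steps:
d(P, k) = -126/5 + 9*P/5 + 9*k/5 (d(P, k) = 9*((P + k) - 14)/5 = 9*(-14 + P + k)/5 = -126/5 + 9*P/5 + 9*k/5)
d(-8, -1)*N(-17) = (-126/5 + (9/5)*(-8) + (9/5)*(-1))*(-17)² = (-126/5 - 72/5 - 9/5)*289 = -207/5*289 = -59823/5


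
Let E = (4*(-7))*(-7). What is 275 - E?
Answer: 79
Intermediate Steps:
E = 196 (E = -28*(-7) = 196)
275 - E = 275 - 1*196 = 275 - 196 = 79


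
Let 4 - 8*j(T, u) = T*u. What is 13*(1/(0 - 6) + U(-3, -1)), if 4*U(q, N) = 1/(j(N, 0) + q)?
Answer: -52/15 ≈ -3.4667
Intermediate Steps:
j(T, u) = 1/2 - T*u/8
U(q, N) = 1/(4*(1/2 + q)) (U(q, N) = 1/(4*((1/2 - 1/8*N*0) + q)) = 1/(4*((1/2 + 0) + q)) = 1/(4*(1/2 + q)))
13*(1/(0 - 6) + U(-3, -1)) = 13*(1/(0 - 6) + 1/(2*(1 + 2*(-3)))) = 13*(1/(-6) + 1/(2*(1 - 6))) = 13*(-1/6 + (1/2)/(-5)) = 13*(-1/6 + (1/2)*(-1/5)) = 13*(-1/6 - 1/10) = 13*(-4/15) = -52/15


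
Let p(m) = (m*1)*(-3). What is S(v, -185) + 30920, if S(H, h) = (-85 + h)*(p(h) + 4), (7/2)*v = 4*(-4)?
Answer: -120010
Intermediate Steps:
v = -32/7 (v = 2*(4*(-4))/7 = (2/7)*(-16) = -32/7 ≈ -4.5714)
p(m) = -3*m (p(m) = m*(-3) = -3*m)
S(H, h) = (-85 + h)*(4 - 3*h) (S(H, h) = (-85 + h)*(-3*h + 4) = (-85 + h)*(4 - 3*h))
S(v, -185) + 30920 = (-340 - 3*(-185)**2 + 259*(-185)) + 30920 = (-340 - 3*34225 - 47915) + 30920 = (-340 - 102675 - 47915) + 30920 = -150930 + 30920 = -120010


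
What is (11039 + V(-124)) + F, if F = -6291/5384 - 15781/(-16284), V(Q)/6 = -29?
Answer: 238137568925/21918264 ≈ 10865.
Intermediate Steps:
V(Q) = -174 (V(Q) = 6*(-29) = -174)
F = -4369435/21918264 (F = -6291*1/5384 - 15781*(-1/16284) = -6291/5384 + 15781/16284 = -4369435/21918264 ≈ -0.19935)
(11039 + V(-124)) + F = (11039 - 174) - 4369435/21918264 = 10865 - 4369435/21918264 = 238137568925/21918264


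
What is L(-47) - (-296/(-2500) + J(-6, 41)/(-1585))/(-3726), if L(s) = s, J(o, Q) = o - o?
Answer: -54725588/1164375 ≈ -47.000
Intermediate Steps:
J(o, Q) = 0
L(-47) - (-296/(-2500) + J(-6, 41)/(-1585))/(-3726) = -47 - (-296/(-2500) + 0/(-1585))/(-3726) = -47 - (-296*(-1/2500) + 0*(-1/1585))*(-1)/3726 = -47 - (74/625 + 0)*(-1)/3726 = -47 - 74*(-1)/(625*3726) = -47 - 1*(-37/1164375) = -47 + 37/1164375 = -54725588/1164375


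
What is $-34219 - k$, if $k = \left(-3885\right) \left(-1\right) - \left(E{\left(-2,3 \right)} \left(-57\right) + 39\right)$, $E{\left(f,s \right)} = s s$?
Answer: $-38578$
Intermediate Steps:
$E{\left(f,s \right)} = s^{2}$
$k = 4359$ ($k = \left(-3885\right) \left(-1\right) - \left(3^{2} \left(-57\right) + 39\right) = 3885 - \left(9 \left(-57\right) + 39\right) = 3885 - \left(-513 + 39\right) = 3885 - -474 = 3885 + 474 = 4359$)
$-34219 - k = -34219 - 4359 = -38578$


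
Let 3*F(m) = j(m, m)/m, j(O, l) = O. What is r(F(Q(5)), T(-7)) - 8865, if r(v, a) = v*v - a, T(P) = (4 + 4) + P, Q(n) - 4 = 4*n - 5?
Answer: -79793/9 ≈ -8865.9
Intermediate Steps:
Q(n) = -1 + 4*n (Q(n) = 4 + (4*n - 5) = 4 + (-5 + 4*n) = -1 + 4*n)
T(P) = 8 + P
F(m) = 1/3 (F(m) = (m/m)/3 = (1/3)*1 = 1/3)
r(v, a) = v**2 - a
r(F(Q(5)), T(-7)) - 8865 = ((1/3)**2 - (8 - 7)) - 8865 = (1/9 - 1*1) - 8865 = (1/9 - 1) - 8865 = -8/9 - 8865 = -79793/9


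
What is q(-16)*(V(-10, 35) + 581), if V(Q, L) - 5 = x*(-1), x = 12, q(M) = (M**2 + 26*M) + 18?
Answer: -81508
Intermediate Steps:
q(M) = 18 + M**2 + 26*M
V(Q, L) = -7 (V(Q, L) = 5 + 12*(-1) = 5 - 12 = -7)
q(-16)*(V(-10, 35) + 581) = (18 + (-16)**2 + 26*(-16))*(-7 + 581) = (18 + 256 - 416)*574 = -142*574 = -81508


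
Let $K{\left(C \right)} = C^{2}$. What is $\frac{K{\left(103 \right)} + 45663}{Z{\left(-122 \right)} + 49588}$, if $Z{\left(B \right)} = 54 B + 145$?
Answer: $\frac{56272}{43145} \approx 1.3043$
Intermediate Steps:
$Z{\left(B \right)} = 145 + 54 B$
$\frac{K{\left(103 \right)} + 45663}{Z{\left(-122 \right)} + 49588} = \frac{103^{2} + 45663}{\left(145 + 54 \left(-122\right)\right) + 49588} = \frac{10609 + 45663}{\left(145 - 6588\right) + 49588} = \frac{56272}{-6443 + 49588} = \frac{56272}{43145}$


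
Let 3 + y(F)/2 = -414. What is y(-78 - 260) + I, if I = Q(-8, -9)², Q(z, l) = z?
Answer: -770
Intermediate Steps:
y(F) = -834 (y(F) = -6 + 2*(-414) = -6 - 828 = -834)
I = 64 (I = (-8)² = 64)
y(-78 - 260) + I = -834 + 64 = -770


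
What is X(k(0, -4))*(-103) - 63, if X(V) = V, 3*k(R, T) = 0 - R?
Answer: -63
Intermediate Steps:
k(R, T) = -R/3 (k(R, T) = (0 - R)/3 = (-R)/3 = -R/3)
X(k(0, -4))*(-103) - 63 = -⅓*0*(-103) - 63 = 0*(-103) - 63 = 0 - 63 = -63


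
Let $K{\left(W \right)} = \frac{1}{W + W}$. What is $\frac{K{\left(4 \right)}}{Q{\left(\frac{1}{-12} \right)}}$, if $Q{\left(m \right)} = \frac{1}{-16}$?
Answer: $-2$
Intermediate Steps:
$K{\left(W \right)} = \frac{1}{2 W}$
$Q{\left(m \right)} = - \frac{1}{16}$
$\frac{K{\left(4 \right)}}{Q{\left(\frac{1}{-12} \right)}} = \frac{\frac{1}{2} \cdot \frac{1}{4}}{- \frac{1}{16}} = \frac{1}{2} \cdot \frac{1}{4} \left(-16\right) = \frac{1}{8} \left(-16\right) = -2$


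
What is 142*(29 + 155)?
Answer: 26128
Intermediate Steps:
142*(29 + 155) = 142*184 = 26128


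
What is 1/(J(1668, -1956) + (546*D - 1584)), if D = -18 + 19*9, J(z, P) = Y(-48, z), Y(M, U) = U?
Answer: 1/83622 ≈ 1.1959e-5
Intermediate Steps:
J(z, P) = z
D = 153 (D = -18 + 171 = 153)
1/(J(1668, -1956) + (546*D - 1584)) = 1/(1668 + (546*153 - 1584)) = 1/(1668 + (83538 - 1584)) = 1/(1668 + 81954) = 1/83622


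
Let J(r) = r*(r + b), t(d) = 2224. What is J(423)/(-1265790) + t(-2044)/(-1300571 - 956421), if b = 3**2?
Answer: -4325508407/29759144830 ≈ -0.14535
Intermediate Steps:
b = 9
J(r) = r*(9 + r) (J(r) = r*(r + 9) = r*(9 + r))
J(423)/(-1265790) + t(-2044)/(-1300571 - 956421) = (423*(9 + 423))/(-1265790) + 2224/(-1300571 - 956421) = (423*432)*(-1/1265790) + 2224/(-2256992) = 182736*(-1/1265790) + 2224*(-1/2256992) = -30456/210965 - 139/141062 = -4325508407/29759144830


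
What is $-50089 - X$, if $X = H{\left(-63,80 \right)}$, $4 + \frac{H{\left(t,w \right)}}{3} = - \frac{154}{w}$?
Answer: $- \frac{2002849}{40} \approx -50071.0$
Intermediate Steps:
$H{\left(t,w \right)} = -12 - \frac{462}{w}$ ($H{\left(t,w \right)} = -12 + 3 \left(- \frac{154}{w}\right) = -12 - \frac{462}{w}$)
$X = - \frac{711}{40}$ ($X = -12 - \frac{462}{80} = -12 - \frac{231}{40} = - \frac{711}{40} \approx -17.775$)
$-50089 - X = -50089 - - \frac{711}{40} = -50089 + \frac{711}{40} = - \frac{2002849}{40}$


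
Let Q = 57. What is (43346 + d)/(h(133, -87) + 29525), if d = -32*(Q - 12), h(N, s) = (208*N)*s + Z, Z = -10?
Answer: -41906/2377253 ≈ -0.017628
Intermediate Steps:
h(N, s) = -10 + 208*N*s (h(N, s) = (208*N)*s - 10 = 208*N*s - 10 = -10 + 208*N*s)
d = -1440 (d = -32*(57 - 12) = -32*45 = -1440)
(43346 + d)/(h(133, -87) + 29525) = (43346 - 1440)/((-10 + 208*133*(-87)) + 29525) = 41906/((-10 - 2406768) + 29525) = 41906/(-2406778 + 29525) = 41906/(-2377253) = 41906*(-1/2377253) = -41906/2377253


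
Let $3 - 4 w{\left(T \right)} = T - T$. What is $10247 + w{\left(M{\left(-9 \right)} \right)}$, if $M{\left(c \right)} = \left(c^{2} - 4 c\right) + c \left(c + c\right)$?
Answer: $\frac{40991}{4} \approx 10248.0$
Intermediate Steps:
$M{\left(c \right)} = - 4 c + 3 c^{2}$ ($M{\left(c \right)} = \left(c^{2} - 4 c\right) + c 2 c = \left(c^{2} - 4 c\right) + 2 c^{2} = - 4 c + 3 c^{2}$)
$w{\left(T \right)} = \frac{3}{4}$ ($w{\left(T \right)} = \frac{3}{4} - \frac{T - T}{4} = \frac{3}{4} - 0 = \frac{3}{4} + 0 = \frac{3}{4}$)
$10247 + w{\left(M{\left(-9 \right)} \right)} = 10247 + \frac{3}{4} = \frac{40991}{4}$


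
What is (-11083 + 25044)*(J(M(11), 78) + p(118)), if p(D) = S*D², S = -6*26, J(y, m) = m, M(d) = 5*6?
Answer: -30324213426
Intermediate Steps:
M(d) = 30
S = -156
p(D) = -156*D²
(-11083 + 25044)*(J(M(11), 78) + p(118)) = (-11083 + 25044)*(78 - 156*118²) = 13961*(78 - 156*13924) = 13961*(78 - 2172144) = 13961*(-2172066) = -30324213426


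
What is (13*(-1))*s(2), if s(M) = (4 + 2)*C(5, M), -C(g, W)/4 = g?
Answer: 1560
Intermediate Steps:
C(g, W) = -4*g
s(M) = -120 (s(M) = (4 + 2)*(-4*5) = 6*(-20) = -120)
(13*(-1))*s(2) = (13*(-1))*(-120) = -13*(-120) = 1560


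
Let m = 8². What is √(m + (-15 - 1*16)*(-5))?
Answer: √219 ≈ 14.799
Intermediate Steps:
m = 64
√(m + (-15 - 1*16)*(-5)) = √(64 + (-15 - 1*16)*(-5)) = √(64 + (-15 - 16)*(-5)) = √(64 - 31*(-5)) = √(64 + 155) = √219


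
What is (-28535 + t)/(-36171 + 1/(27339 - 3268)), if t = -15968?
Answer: 1071231713/870672140 ≈ 1.2304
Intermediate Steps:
(-28535 + t)/(-36171 + 1/(27339 - 3268)) = (-28535 - 15968)/(-36171 + 1/(27339 - 3268)) = -44503/(-36171 + 1/24071) = -44503/(-870672140/24071) = -44503*(-24071/870672140) = 1071231713/870672140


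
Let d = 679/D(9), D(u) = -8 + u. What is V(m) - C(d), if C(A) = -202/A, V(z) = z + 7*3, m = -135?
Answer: -77204/679 ≈ -113.70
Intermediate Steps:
V(z) = 21 + z (V(z) = z + 21 = 21 + z)
d = 679 (d = 679/(-8 + 9) = 679/1 = 679*1 = 679)
V(m) - C(d) = (21 - 135) - (-202)/679 = -114 - (-202)/679 = -114 - 1*(-202/679) = -114 + 202/679 = -77204/679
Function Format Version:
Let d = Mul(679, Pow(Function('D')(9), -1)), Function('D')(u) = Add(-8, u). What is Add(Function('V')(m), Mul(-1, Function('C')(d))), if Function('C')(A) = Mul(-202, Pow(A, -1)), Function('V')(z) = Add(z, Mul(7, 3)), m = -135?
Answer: Rational(-77204, 679) ≈ -113.70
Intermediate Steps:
Function('V')(z) = Add(21, z) (Function('V')(z) = Add(z, 21) = Add(21, z))
d = 679 (d = Mul(679, Pow(Add(-8, 9), -1)) = Mul(679, Pow(1, -1)) = Mul(679, 1) = 679)
Add(Function('V')(m), Mul(-1, Function('C')(d))) = Add(Add(21, -135), Mul(-1, Mul(-202, Pow(679, -1)))) = Add(-114, Mul(-1, Mul(-202, Rational(1, 679)))) = Add(-114, Mul(-1, Rational(-202, 679))) = Add(-114, Rational(202, 679)) = Rational(-77204, 679)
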